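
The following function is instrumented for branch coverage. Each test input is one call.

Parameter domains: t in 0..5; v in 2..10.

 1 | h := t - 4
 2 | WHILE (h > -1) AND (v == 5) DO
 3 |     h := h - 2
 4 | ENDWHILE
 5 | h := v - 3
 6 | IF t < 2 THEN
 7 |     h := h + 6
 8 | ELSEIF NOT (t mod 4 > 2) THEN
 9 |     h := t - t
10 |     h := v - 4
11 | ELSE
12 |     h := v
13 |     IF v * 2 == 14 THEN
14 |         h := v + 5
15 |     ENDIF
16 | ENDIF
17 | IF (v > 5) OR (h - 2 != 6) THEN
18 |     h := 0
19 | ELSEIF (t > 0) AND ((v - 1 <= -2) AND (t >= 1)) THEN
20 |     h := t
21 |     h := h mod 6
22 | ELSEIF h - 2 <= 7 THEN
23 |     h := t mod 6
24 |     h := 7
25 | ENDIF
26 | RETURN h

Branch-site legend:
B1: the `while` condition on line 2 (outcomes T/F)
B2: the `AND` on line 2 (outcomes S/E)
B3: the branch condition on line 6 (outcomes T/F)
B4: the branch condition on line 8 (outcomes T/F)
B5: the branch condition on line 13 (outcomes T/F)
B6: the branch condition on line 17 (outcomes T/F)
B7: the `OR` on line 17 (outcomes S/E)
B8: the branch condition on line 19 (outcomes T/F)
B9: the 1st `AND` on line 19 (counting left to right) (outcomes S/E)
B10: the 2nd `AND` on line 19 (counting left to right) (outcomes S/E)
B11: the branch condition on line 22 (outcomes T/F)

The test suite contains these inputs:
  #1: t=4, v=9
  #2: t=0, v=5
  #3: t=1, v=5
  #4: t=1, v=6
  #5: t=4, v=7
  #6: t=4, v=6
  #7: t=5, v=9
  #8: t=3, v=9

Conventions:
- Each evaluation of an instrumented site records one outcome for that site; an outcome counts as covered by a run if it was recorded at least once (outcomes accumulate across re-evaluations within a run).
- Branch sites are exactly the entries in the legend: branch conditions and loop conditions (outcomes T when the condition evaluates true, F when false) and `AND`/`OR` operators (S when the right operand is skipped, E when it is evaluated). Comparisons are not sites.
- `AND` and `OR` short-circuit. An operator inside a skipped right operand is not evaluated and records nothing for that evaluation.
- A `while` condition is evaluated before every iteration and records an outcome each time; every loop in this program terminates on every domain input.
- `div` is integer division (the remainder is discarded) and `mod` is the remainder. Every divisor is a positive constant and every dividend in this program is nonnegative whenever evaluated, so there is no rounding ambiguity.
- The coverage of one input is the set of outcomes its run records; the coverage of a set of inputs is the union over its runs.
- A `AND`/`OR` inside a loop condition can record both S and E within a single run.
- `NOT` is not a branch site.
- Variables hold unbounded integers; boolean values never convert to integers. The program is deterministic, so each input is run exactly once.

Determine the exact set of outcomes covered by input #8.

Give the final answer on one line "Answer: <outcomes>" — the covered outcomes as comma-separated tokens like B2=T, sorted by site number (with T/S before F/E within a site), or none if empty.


Tracing the run of input #8 (t=3, v=9):
  B2->S, B1->F, B3->F, B4->F, B5->F, B7->S, B6->T
deduplicating events, the covered set is: B1=F, B2=S, B3=F, B4=F, B5=F, B6=T, B7=S
Answer: B1=F, B2=S, B3=F, B4=F, B5=F, B6=T, B7=S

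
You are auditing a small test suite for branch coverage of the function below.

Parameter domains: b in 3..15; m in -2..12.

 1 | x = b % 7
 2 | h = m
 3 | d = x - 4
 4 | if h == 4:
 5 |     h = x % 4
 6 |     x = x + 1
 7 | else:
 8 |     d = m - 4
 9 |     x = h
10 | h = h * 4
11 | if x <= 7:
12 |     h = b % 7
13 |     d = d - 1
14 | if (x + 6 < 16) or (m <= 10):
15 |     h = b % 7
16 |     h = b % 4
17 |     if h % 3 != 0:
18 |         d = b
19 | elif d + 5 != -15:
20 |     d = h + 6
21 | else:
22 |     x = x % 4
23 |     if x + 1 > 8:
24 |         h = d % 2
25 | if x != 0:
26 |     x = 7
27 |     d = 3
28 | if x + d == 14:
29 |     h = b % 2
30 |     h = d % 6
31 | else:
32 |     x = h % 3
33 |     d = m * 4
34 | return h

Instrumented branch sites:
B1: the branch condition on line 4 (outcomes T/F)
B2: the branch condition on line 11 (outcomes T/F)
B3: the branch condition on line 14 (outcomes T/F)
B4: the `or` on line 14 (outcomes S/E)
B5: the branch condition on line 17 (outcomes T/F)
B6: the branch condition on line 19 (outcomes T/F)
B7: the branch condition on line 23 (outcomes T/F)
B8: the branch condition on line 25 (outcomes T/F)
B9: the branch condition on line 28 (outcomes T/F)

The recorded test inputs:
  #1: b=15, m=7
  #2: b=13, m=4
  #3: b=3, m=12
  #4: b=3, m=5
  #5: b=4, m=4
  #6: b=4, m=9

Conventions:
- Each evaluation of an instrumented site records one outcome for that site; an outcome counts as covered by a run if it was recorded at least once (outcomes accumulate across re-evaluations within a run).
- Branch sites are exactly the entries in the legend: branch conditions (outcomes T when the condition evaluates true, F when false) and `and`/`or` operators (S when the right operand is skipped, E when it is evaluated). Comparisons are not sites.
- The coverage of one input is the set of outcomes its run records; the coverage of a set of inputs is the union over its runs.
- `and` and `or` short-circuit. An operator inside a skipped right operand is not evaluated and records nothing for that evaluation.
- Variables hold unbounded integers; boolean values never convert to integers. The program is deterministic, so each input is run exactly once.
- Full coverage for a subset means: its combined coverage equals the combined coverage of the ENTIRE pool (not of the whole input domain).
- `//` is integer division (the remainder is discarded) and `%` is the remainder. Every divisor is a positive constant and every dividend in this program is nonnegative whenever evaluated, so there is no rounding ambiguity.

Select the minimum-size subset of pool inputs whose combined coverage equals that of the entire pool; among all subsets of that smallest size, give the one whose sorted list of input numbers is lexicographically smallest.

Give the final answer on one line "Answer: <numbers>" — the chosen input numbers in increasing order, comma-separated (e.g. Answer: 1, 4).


run #1 (b=15, m=7) runs B1->F, B2->T, B4->S, B3->T, B5->F, B8->T, B9->F; records B1=F, B2=T, B3=T, B4=S, B5=F, B8=T, B9=F
run #2 (b=13, m=4) runs B1->T, B2->T, B4->S, B3->T, B5->T, B8->T, B9->F; records B1=T, B2=T, B3=T, B4=S, B5=T, B8=T, B9=F
run #3 (b=3, m=12) runs B1->F, B2->F, B4->E, B3->F, B6->T, B8->T, B9->F; records B1=F, B2=F, B3=F, B4=E, B6=T, B8=T, B9=F
run #4 (b=3, m=5) runs B1->F, B2->T, B4->S, B3->T, B5->F, B8->T, B9->F; records B1=F, B2=T, B3=T, B4=S, B5=F, B8=T, B9=F
run #5 (b=4, m=4) runs B1->T, B2->T, B4->S, B3->T, B5->F, B8->T, B9->F; records B1=T, B2=T, B3=T, B4=S, B5=F, B8=T, B9=F
run #6 (b=4, m=9) runs B1->F, B2->F, B4->S, B3->T, B5->F, B8->T, B9->F; records B1=F, B2=F, B3=T, B4=S, B5=F, B8=T, B9=F
the full pool covers 13 outcomes: B1=T, B1=F, B2=T, B2=F, B3=T, B3=F, B4=S, B4=E, B5=T, B5=F, B6=T, B8=T, B9=F
checked all size-1 subsets: none covers 13 outcomes (max 7/13)
checked all size-2 subsets: none covers 13 outcomes (max 12/13)
size 3: inputs {1, 2, 3} cover all 13 outcomes, and no lexicographically smaller subset of this size does
Answer: 1, 2, 3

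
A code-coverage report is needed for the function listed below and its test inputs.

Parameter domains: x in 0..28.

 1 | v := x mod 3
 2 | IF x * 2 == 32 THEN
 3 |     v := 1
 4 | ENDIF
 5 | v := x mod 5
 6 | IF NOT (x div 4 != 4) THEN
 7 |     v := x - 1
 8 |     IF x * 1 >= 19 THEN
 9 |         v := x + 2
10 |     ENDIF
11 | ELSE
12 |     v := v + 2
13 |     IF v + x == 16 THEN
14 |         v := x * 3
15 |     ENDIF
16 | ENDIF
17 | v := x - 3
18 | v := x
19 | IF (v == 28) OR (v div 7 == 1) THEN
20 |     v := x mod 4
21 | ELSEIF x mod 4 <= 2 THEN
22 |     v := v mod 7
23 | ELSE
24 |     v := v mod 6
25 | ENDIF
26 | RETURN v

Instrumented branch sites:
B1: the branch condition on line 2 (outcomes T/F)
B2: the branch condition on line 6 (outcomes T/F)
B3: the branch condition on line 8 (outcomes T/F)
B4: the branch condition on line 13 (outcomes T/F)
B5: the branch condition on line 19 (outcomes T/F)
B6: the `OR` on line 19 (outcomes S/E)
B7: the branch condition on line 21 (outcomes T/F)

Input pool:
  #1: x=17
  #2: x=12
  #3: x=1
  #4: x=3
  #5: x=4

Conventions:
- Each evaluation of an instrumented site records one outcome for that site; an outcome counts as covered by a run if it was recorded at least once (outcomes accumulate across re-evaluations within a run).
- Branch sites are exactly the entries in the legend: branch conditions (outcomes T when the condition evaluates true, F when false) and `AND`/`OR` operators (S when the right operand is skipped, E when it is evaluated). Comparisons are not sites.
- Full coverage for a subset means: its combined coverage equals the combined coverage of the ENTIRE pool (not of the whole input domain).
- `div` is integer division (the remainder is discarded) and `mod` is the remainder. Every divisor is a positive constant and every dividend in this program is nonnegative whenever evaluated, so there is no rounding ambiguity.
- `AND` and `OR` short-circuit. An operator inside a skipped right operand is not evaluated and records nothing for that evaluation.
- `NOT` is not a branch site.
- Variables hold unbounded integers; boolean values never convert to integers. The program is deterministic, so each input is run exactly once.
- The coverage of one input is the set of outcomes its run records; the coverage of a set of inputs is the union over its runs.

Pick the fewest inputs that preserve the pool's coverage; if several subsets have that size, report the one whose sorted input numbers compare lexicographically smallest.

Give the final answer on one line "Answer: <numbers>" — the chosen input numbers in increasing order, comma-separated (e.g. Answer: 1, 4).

#1 (x=17) -> B1->F, B2->T, B3->F, B6->E, B5->F, B7->T; covered: B1=F, B2=T, B3=F, B5=F, B6=E, B7=T
#2 (x=12) -> B1->F, B2->F, B4->T, B6->E, B5->T; covered: B1=F, B2=F, B4=T, B5=T, B6=E
#3 (x=1) -> B1->F, B2->F, B4->F, B6->E, B5->F, B7->T; covered: B1=F, B2=F, B4=F, B5=F, B6=E, B7=T
#4 (x=3) -> B1->F, B2->F, B4->F, B6->E, B5->F, B7->F; covered: B1=F, B2=F, B4=F, B5=F, B6=E, B7=F
#5 (x=4) -> B1->F, B2->F, B4->F, B6->E, B5->F, B7->T; covered: B1=F, B2=F, B4=F, B5=F, B6=E, B7=T
the full pool covers 11 outcomes: B1=F, B2=T, B2=F, B3=F, B4=T, B4=F, B5=T, B5=F, B6=E, B7=T, B7=F
every size-1 subset falls short of the 11 outcomes (best: 6/11)
every size-2 subset falls short of the 11 outcomes (best: 9/11)
inputs {1, 2, 4} (size 3) cover everything; no size-3 subset with a lexicographically smaller index list covers all 11

Answer: 1, 2, 4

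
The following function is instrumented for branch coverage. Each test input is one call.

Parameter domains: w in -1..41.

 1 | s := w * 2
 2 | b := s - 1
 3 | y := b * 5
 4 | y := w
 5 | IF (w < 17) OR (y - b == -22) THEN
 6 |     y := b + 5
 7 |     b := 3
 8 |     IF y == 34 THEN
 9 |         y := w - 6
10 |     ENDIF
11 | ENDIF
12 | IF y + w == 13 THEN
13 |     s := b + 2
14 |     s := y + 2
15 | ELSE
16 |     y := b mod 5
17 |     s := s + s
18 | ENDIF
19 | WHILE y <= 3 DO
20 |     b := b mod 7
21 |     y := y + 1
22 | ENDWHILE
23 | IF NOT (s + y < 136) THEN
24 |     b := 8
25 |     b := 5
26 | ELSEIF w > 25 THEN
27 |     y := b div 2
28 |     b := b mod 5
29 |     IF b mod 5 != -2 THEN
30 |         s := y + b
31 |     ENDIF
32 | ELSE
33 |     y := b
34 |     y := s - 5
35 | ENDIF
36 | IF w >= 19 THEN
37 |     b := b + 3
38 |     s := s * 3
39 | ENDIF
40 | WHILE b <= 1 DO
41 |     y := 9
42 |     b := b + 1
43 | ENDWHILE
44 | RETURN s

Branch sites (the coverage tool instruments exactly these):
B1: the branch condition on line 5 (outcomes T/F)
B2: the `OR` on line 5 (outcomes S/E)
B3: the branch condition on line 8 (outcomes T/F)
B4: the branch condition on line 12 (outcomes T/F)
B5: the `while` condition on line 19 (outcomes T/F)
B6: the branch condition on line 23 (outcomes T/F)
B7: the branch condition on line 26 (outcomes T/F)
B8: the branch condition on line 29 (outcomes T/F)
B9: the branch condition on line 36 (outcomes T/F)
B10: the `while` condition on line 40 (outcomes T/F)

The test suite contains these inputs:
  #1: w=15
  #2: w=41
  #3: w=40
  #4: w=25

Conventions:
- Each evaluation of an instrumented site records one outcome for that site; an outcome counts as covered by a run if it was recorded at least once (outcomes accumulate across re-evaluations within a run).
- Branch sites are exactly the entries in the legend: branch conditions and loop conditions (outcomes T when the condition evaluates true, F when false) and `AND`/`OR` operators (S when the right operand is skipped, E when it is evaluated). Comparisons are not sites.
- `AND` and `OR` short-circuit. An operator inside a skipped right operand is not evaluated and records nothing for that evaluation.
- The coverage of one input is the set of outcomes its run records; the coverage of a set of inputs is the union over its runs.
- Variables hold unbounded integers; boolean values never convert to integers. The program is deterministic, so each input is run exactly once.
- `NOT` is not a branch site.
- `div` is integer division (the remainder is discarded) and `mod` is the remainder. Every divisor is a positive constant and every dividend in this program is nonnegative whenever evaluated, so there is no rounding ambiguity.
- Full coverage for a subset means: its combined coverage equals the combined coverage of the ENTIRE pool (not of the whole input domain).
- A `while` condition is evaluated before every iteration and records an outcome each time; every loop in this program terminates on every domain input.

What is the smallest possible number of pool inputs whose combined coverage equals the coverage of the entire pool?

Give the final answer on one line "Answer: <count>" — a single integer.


#1 (w=15) -> B2->S, B1->T, B3->T, B4->F, B5->T, B5->F, B6->F, B7->F, B9->F, B10->F; covered: B1=T, B2=S, B3=T, B4=F, B5=T, B5=F, B6=F, B7=F, B9=F, B10=F
#2 (w=41) -> B2->E, B1->F, B4->F, B5->T, B5->T, B5->T, B5->F, B6->T, B9->T, B10->F; covered: B1=F, B2=E, B4=F, B5=T, B5=F, B6=T, B9=T, B10=F
#3 (w=40) -> B2->E, B1->F, B4->F, B5->F, B6->T, B9->T, B10->F; covered: B1=F, B2=E, B4=F, B5=F, B6=T, B9=T, B10=F
#4 (w=25) -> B2->E, B1->F, B4->F, B5->F, B6->F, B7->F, B9->T, B10->F; covered: B1=F, B2=E, B4=F, B5=F, B6=F, B7=F, B9=T, B10=F
union over all inputs: B1=T, B1=F, B2=S, B2=E, B3=T, B4=F, B5=T, B5=F, B6=T, B6=F, B7=F, B9=T, B9=F, B10=F (14 outcomes)
every size-1 subset falls short of the 14 outcomes (best: 10/14)
at size 2, {1, 2} reaches all 14 outcomes; every lexicographically earlier size-2 subset fails
Answer: 2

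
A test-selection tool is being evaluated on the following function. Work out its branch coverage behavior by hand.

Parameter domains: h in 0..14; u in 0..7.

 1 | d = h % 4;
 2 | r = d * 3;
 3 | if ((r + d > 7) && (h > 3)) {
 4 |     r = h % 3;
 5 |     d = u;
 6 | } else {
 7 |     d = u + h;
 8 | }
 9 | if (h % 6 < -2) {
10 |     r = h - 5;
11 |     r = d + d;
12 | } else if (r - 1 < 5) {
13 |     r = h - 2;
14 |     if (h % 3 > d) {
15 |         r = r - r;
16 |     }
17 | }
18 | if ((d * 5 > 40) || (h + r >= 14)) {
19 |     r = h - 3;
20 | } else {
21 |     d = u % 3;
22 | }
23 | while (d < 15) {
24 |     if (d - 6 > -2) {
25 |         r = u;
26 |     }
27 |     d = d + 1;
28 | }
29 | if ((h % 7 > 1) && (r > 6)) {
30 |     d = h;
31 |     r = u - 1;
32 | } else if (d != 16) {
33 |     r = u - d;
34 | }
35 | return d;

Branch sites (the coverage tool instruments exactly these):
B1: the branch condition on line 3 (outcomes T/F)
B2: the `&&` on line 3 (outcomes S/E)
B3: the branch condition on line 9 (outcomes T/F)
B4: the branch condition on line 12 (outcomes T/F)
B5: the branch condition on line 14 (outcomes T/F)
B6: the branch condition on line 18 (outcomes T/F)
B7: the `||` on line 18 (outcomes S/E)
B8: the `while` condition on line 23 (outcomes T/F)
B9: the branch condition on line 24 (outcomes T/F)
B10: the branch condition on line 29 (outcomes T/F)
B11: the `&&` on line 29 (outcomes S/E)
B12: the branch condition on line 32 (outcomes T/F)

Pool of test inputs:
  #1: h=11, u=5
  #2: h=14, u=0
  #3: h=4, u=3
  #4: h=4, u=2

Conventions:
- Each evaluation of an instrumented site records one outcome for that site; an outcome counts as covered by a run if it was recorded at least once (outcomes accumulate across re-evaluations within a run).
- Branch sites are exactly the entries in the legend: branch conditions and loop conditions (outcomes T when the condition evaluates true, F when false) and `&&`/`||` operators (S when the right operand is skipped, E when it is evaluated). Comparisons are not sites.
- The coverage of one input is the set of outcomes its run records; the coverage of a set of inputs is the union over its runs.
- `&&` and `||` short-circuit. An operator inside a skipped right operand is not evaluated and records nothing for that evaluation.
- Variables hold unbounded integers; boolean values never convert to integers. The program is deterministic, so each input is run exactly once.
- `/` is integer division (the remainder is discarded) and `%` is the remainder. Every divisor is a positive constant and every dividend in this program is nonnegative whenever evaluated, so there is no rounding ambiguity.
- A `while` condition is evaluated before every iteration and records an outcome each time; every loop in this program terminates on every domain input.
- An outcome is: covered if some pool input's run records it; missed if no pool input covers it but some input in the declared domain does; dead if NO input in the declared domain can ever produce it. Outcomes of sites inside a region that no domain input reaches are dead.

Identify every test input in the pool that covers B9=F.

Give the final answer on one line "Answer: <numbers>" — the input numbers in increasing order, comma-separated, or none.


input #1 (h=11, u=5): misses B9=F
input #2 (h=14, u=0): covers B9=F
input #3 (h=4, u=3): covers B9=F
input #4 (h=4, u=2): covers B9=F
Answer: 2, 3, 4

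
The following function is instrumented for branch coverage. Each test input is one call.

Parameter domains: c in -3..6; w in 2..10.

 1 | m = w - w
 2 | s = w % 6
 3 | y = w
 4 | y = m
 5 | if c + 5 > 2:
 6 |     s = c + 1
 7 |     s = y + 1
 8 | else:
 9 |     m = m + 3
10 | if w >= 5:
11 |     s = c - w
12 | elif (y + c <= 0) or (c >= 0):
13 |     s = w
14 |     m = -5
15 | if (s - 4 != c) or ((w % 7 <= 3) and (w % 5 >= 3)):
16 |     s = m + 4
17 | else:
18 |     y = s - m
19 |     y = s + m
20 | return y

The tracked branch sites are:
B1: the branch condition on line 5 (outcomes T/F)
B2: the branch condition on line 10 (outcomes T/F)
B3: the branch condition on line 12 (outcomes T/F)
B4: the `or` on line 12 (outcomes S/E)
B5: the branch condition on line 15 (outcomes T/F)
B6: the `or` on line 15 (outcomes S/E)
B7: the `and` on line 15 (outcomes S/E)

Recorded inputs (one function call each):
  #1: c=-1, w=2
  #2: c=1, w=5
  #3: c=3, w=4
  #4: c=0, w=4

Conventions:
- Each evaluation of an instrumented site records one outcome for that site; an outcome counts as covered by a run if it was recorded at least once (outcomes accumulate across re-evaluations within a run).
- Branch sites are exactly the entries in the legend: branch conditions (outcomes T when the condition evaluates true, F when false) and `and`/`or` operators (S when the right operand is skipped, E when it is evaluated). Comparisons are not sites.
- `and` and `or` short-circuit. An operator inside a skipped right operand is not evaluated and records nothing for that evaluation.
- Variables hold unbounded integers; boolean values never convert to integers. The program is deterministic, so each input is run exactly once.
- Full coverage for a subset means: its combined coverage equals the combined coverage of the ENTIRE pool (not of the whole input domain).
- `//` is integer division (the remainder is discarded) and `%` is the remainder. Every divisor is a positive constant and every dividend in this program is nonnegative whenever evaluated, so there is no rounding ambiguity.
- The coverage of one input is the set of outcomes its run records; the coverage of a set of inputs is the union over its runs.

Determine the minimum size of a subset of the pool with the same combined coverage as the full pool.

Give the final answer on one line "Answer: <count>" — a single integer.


input #1, c=-1, w=2: outcomes B1=T, B2=F, B3=T, B4=S, B5=T, B6=S
input #2, c=1, w=5: outcomes B1=T, B2=T, B5=T, B6=S
input #3, c=3, w=4: outcomes B1=T, B2=F, B3=T, B4=E, B5=T, B6=S
input #4, c=0, w=4: outcomes B1=T, B2=F, B3=T, B4=S, B5=F, B6=E, B7=S
pool-wide coverage (11 outcomes): B1=T, B2=T, B2=F, B3=T, B4=S, B4=E, B5=T, B5=F, B6=S, B6=E, B7=S
checked all size-1 subsets: none covers 11 outcomes (max 7/11)
checked all size-2 subsets: none covers 11 outcomes (max 10/11)
the canonical winner is {2, 3, 4}: size 3, full 11-outcome coverage, earliest index list among size-3 covers
Answer: 3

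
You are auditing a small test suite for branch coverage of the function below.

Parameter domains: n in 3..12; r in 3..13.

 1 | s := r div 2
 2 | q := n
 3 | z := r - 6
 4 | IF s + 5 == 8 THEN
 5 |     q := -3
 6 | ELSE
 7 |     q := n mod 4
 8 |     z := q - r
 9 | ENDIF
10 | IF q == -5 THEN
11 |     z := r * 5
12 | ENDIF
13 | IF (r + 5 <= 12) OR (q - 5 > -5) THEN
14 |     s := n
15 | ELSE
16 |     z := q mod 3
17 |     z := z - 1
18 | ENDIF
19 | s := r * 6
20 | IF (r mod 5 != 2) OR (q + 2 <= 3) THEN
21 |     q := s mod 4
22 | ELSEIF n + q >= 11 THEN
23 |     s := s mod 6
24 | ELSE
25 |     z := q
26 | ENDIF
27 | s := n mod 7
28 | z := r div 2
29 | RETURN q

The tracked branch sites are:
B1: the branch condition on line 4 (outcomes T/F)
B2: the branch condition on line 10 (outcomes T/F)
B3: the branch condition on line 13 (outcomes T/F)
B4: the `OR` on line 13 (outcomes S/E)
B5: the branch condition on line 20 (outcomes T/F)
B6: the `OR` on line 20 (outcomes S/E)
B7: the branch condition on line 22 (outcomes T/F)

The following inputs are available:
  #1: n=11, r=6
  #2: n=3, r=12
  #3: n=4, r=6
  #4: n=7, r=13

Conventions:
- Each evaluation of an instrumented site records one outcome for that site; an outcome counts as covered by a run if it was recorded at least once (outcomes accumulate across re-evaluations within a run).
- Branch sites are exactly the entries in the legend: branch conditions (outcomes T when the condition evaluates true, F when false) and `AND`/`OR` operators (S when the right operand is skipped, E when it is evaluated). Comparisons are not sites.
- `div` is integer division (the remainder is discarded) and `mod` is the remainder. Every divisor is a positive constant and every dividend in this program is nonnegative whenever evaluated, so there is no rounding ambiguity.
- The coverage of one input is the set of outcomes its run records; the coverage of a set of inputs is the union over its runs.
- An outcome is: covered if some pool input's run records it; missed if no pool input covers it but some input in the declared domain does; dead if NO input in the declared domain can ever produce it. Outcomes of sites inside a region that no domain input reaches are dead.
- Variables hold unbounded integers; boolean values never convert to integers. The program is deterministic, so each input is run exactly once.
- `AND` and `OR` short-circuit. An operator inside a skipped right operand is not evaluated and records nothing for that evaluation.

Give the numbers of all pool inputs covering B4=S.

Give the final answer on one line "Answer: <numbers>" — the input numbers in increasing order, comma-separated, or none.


input #1 (n=11, r=6): hits B4=S
input #2 (n=3, r=12): never hits B4=S
input #3 (n=4, r=6): hits B4=S
input #4 (n=7, r=13): never hits B4=S
Answer: 1, 3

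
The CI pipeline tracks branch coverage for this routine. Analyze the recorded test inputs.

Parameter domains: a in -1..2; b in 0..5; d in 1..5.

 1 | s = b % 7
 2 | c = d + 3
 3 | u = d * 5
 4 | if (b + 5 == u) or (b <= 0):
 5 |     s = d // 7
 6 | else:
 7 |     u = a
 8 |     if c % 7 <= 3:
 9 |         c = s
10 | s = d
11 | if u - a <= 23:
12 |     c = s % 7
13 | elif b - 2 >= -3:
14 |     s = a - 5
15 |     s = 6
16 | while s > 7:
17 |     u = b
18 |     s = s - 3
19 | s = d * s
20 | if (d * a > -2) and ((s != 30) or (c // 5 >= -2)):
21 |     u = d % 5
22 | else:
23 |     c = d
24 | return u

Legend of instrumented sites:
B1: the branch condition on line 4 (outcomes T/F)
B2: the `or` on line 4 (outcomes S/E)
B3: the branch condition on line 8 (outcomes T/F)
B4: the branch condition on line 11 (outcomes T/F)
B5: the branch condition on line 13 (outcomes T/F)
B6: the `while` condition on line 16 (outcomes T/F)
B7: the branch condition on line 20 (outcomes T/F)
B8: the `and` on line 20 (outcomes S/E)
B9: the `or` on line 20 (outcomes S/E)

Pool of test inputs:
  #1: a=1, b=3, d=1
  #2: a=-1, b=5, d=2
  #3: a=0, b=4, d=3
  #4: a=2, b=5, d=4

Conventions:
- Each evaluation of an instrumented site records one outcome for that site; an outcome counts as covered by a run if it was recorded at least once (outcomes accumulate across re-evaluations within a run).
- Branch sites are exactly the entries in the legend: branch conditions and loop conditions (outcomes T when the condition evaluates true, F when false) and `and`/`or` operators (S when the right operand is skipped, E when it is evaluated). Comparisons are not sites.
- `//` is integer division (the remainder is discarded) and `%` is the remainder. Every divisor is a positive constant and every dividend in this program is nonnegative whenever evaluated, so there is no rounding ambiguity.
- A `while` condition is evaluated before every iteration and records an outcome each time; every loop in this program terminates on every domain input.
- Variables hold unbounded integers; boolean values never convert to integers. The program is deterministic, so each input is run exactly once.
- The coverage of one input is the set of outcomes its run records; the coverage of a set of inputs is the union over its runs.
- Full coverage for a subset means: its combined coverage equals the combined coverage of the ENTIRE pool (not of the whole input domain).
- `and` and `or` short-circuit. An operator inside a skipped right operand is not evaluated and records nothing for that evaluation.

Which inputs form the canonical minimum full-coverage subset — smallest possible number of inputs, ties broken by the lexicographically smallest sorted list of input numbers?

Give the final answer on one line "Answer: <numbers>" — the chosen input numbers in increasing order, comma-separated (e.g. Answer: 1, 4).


input #1 (a=1, b=3, d=1): covers B1=F, B2=E, B3=F, B4=T, B6=F, B7=T, B8=E, B9=S
input #2 (a=-1, b=5, d=2): covers B1=T, B2=S, B4=T, B6=F, B7=F, B8=S
input #3 (a=0, b=4, d=3): covers B1=F, B2=E, B3=F, B4=T, B6=F, B7=T, B8=E, B9=S
input #4 (a=2, b=5, d=4): covers B1=F, B2=E, B3=T, B4=T, B6=F, B7=T, B8=E, B9=S
the full pool covers 13 outcomes: B1=T, B1=F, B2=S, B2=E, B3=T, B3=F, B4=T, B6=F, B7=T, B7=F, B8=S, B8=E, B9=S
no size-1 subset reaches all 13 outcomes (best union: 8/13)
no size-2 subset reaches all 13 outcomes (best union: 12/13)
inputs {1, 2, 4} (size 3) cover everything; no size-3 subset with a lexicographically smaller index list covers all 13
Answer: 1, 2, 4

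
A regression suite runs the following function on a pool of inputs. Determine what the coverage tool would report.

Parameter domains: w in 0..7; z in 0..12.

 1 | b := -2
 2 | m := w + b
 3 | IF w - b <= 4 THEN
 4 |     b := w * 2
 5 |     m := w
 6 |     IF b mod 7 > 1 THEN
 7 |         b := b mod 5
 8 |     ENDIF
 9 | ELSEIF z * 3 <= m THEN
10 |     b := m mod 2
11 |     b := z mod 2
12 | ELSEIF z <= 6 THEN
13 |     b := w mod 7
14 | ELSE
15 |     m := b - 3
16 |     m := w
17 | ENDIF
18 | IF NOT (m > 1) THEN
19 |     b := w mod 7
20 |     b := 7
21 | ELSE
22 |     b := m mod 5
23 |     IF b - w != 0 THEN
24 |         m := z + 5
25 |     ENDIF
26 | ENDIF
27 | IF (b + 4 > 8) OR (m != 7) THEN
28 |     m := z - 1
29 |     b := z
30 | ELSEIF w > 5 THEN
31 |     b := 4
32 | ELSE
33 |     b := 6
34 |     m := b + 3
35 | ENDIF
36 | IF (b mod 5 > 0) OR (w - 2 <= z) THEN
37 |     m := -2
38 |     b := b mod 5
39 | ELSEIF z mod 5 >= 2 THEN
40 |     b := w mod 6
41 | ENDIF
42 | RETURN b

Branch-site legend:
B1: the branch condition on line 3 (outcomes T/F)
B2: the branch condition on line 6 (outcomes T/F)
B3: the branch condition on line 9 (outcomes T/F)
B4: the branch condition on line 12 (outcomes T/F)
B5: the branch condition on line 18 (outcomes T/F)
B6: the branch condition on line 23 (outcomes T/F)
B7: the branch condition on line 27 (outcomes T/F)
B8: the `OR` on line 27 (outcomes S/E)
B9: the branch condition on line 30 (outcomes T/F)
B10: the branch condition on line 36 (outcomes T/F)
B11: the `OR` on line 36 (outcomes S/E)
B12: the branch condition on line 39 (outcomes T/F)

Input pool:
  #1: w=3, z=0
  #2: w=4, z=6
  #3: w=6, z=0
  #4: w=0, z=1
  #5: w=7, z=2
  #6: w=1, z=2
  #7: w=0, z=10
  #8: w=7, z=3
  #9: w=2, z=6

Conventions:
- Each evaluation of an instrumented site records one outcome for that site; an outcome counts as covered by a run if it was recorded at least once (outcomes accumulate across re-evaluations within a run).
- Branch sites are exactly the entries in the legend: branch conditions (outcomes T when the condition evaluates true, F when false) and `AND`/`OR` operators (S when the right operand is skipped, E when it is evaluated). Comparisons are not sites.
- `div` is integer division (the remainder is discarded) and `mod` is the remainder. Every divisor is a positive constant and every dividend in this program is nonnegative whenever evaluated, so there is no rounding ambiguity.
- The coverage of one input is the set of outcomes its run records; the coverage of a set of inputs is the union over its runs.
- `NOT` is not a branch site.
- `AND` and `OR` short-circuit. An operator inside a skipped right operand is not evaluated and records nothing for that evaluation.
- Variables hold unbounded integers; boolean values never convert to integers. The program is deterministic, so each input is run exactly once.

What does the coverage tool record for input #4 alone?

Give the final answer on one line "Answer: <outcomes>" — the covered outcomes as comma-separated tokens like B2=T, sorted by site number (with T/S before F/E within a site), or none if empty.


Simulating input #4 (w=0, z=1) step by step:
  B1->T, B2->F, B5->T, B8->S, B7->T, B11->S, B10->T
distinct outcomes covered: B1=T, B2=F, B5=T, B7=T, B8=S, B10=T, B11=S
Answer: B1=T, B2=F, B5=T, B7=T, B8=S, B10=T, B11=S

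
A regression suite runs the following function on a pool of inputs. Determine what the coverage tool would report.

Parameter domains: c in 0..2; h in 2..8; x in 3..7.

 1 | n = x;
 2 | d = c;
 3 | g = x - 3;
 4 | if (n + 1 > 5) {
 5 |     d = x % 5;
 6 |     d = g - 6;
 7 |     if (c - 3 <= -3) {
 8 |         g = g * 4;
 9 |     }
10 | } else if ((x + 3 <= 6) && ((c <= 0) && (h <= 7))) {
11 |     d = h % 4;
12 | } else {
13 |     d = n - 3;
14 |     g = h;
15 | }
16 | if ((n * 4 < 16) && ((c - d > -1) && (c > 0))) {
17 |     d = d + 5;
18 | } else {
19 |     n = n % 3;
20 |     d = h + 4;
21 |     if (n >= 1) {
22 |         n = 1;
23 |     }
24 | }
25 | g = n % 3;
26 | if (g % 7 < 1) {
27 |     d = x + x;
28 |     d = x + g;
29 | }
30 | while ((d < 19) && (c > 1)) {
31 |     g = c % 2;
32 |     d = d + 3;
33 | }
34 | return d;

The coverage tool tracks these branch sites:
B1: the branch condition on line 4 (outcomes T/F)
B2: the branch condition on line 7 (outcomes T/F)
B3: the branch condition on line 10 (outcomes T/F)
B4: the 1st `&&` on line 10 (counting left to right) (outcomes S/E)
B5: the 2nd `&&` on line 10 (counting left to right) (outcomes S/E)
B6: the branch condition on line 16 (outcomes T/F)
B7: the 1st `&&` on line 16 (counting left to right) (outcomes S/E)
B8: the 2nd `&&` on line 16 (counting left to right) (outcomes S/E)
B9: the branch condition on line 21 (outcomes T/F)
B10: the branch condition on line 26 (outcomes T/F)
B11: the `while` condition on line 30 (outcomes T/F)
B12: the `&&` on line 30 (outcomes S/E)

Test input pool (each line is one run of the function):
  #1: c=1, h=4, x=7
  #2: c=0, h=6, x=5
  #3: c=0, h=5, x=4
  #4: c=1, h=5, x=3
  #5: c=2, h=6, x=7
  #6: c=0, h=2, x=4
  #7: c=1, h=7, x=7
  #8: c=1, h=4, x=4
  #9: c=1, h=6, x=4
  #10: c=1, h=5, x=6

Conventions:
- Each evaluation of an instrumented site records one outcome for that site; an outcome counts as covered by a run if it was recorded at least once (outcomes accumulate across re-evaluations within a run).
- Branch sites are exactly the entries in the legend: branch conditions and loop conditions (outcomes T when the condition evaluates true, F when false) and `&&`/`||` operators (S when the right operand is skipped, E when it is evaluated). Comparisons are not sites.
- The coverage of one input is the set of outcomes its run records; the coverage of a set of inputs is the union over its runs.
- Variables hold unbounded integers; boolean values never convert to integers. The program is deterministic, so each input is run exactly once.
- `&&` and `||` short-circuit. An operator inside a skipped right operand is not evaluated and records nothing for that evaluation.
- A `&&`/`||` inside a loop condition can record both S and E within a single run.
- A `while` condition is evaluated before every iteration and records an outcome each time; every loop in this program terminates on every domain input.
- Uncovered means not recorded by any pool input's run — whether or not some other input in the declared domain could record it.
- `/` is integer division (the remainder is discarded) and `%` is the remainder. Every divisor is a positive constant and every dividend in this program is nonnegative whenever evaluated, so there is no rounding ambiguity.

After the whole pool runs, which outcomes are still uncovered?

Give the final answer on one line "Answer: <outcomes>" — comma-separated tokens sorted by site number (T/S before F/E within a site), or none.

run #1 (c=1, h=4, x=7) runs B1->T, B2->F, B7->S, B6->F, B9->T, B10->F, B12->E, B11->F; records B1=T, B2=F, B6=F, B7=S, B9=T, B10=F, B11=F, B12=E
run #2 (c=0, h=6, x=5) runs B1->T, B2->T, B7->S, B6->F, B9->T, B10->F, B12->E, B11->F; records B1=T, B2=T, B6=F, B7=S, B9=T, B10=F, B11=F, B12=E
run #3 (c=0, h=5, x=4) runs B1->F, B4->S, B3->F, B7->S, B6->F, B9->T, B10->F, B12->E, B11->F; records B1=F, B3=F, B4=S, B6=F, B7=S, B9=T, B10=F, B11=F, B12=E
run #4 (c=1, h=5, x=3) runs B1->F, B4->E, B5->S, B3->F, B7->E, B8->E, B6->T, B10->T, B12->E, B11->F; records B1=F, B3=F, B4=E, B5=S, B6=T, B7=E, B8=E, B10=T, B11=F, B12=E
run #5 (c=2, h=6, x=7) runs B1->T, B2->F, B7->S, B6->F, B9->T, B10->F, B12->E, B11->T, B12->E, B11->T, B12->E, B11->T, B12->S, B11->F; records B1=T, B2=F, B6=F, B7=S, B9=T, B10=F, B11=T, B11=F, B12=S, B12=E
run #6 (c=0, h=2, x=4) runs B1->F, B4->S, B3->F, B7->S, B6->F, B9->T, B10->F, B12->E, B11->F; records B1=F, B3=F, B4=S, B6=F, B7=S, B9=T, B10=F, B11=F, B12=E
run #7 (c=1, h=7, x=7) runs B1->T, B2->F, B7->S, B6->F, B9->T, B10->F, B12->E, B11->F; records B1=T, B2=F, B6=F, B7=S, B9=T, B10=F, B11=F, B12=E
run #8 (c=1, h=4, x=4) runs B1->F, B4->S, B3->F, B7->S, B6->F, B9->T, B10->F, B12->E, B11->F; records B1=F, B3=F, B4=S, B6=F, B7=S, B9=T, B10=F, B11=F, B12=E
run #9 (c=1, h=6, x=4) runs B1->F, B4->S, B3->F, B7->S, B6->F, B9->T, B10->F, B12->E, B11->F; records B1=F, B3=F, B4=S, B6=F, B7=S, B9=T, B10=F, B11=F, B12=E
run #10 (c=1, h=5, x=6) runs B1->T, B2->F, B7->S, B6->F, B9->F, B10->T, B12->E, B11->F; records B1=T, B2=F, B6=F, B7=S, B9=F, B10=T, B11=F, B12=E
union over the pool: B1=T, B1=F, B2=T, B2=F, B3=F, B4=S, B4=E, B5=S, B6=T, B6=F, B7=S, B7=E, B8=E, B9=T, B9=F, B10=T, B10=F, B11=T, B11=F, B12=S, B12=E
uncovered (3 of 24): B3=T, B5=E, B8=S

Answer: B3=T, B5=E, B8=S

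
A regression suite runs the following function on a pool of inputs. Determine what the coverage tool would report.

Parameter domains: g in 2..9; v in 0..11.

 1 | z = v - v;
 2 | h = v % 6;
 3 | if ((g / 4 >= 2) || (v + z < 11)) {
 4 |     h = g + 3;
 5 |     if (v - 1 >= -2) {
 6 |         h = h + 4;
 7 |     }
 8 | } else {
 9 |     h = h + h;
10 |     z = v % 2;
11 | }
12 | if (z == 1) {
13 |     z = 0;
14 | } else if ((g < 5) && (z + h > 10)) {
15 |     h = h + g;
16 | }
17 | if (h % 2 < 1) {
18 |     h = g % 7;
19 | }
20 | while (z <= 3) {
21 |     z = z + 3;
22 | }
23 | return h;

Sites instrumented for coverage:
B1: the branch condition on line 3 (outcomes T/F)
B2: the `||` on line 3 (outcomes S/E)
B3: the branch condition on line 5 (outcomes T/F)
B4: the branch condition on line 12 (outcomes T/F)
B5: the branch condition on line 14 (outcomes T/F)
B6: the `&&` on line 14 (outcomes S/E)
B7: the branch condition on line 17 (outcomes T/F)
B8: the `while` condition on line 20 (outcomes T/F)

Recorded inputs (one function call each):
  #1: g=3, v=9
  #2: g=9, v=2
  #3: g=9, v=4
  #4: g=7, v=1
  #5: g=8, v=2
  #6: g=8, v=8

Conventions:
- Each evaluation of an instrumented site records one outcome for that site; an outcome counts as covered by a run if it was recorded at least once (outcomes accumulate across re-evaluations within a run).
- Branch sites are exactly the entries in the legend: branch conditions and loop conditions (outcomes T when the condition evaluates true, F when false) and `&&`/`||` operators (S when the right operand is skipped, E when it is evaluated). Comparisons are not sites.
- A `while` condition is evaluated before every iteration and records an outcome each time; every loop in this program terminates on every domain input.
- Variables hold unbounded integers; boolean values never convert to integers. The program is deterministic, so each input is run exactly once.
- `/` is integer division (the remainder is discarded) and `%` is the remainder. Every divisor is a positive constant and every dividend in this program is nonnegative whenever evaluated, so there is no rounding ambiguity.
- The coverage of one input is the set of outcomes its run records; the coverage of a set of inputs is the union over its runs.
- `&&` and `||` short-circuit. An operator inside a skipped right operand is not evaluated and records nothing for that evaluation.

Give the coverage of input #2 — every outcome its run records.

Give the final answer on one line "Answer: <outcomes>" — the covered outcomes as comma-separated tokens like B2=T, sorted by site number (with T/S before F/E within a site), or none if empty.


Event log for input #2 (g=9, v=2):
  B2->S, B1->T, B3->T, B4->F, B6->S, B5->F, B7->T, B8->T, B8->T, B8->F
deduplicating events, the covered set is: B1=T, B2=S, B3=T, B4=F, B5=F, B6=S, B7=T, B8=T, B8=F
Answer: B1=T, B2=S, B3=T, B4=F, B5=F, B6=S, B7=T, B8=T, B8=F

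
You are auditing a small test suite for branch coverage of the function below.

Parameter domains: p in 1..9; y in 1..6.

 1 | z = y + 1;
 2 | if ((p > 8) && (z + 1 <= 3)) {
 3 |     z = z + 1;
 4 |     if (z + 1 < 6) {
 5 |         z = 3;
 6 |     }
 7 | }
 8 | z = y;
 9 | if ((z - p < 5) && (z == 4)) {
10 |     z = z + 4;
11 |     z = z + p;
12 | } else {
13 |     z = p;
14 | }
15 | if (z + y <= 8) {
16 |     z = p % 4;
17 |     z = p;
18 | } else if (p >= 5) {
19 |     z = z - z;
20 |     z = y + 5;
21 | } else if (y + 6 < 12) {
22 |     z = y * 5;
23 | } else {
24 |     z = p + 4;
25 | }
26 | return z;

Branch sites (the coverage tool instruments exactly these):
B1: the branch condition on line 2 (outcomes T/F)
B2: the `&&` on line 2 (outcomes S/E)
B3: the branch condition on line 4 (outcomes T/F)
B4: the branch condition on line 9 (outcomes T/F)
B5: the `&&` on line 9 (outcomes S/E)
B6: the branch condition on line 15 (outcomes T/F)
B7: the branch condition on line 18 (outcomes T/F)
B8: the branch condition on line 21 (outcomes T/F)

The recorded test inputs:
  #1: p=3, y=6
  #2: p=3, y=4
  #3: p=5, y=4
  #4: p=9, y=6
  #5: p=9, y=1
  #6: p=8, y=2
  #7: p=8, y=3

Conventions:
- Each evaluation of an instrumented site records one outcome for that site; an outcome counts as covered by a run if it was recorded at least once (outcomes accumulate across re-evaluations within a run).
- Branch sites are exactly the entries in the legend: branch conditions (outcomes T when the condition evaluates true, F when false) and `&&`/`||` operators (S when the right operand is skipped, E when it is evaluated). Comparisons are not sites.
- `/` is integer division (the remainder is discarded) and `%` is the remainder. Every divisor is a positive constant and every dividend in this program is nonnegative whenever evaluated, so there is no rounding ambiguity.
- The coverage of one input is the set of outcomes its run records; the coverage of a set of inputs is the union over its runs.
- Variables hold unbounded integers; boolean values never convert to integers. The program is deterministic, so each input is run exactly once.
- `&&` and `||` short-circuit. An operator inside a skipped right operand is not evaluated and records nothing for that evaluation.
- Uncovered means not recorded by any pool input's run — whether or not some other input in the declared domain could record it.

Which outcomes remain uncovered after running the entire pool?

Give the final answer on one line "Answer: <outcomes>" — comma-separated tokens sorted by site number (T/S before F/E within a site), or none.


test 1 (p=3, y=6) fires B2->S, B1->F, B5->E, B4->F, B6->F, B7->F, B8->F; hits B1=F, B2=S, B4=F, B5=E, B6=F, B7=F, B8=F
test 2 (p=3, y=4) fires B2->S, B1->F, B5->E, B4->T, B6->F, B7->F, B8->T; hits B1=F, B2=S, B4=T, B5=E, B6=F, B7=F, B8=T
test 3 (p=5, y=4) fires B2->S, B1->F, B5->E, B4->T, B6->F, B7->T; hits B1=F, B2=S, B4=T, B5=E, B6=F, B7=T
test 4 (p=9, y=6) fires B2->E, B1->F, B5->E, B4->F, B6->F, B7->T; hits B1=F, B2=E, B4=F, B5=E, B6=F, B7=T
test 5 (p=9, y=1) fires B2->E, B1->T, B3->T, B5->E, B4->F, B6->F, B7->T; hits B1=T, B2=E, B3=T, B4=F, B5=E, B6=F, B7=T
test 6 (p=8, y=2) fires B2->S, B1->F, B5->E, B4->F, B6->F, B7->T; hits B1=F, B2=S, B4=F, B5=E, B6=F, B7=T
test 7 (p=8, y=3) fires B2->S, B1->F, B5->E, B4->F, B6->F, B7->T; hits B1=F, B2=S, B4=F, B5=E, B6=F, B7=T
union over the pool: B1=T, B1=F, B2=S, B2=E, B3=T, B4=T, B4=F, B5=E, B6=F, B7=T, B7=F, B8=T, B8=F
uncovered (3 of 16): B3=F, B5=S, B6=T
Answer: B3=F, B5=S, B6=T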